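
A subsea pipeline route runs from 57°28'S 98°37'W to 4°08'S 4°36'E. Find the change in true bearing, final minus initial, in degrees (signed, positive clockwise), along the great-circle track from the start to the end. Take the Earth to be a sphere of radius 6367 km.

Initial bearing θ₁ = atan2(sin Δλ cos φ₂, cos φ₁ sin φ₂ − sin φ₁ cos φ₂ cos Δλ) = 103.38°
Final bearing θ₂ = (initial bearing from the destination back to the start) + 180° = 31.64°
Δθ = θ₂ − θ₁ = -71.7°

-71.7°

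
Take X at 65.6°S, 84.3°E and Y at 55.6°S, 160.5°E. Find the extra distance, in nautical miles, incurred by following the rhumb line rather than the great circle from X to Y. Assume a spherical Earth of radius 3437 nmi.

132 nmi

Great circle: cos σ = sin φ₁ sin φ₂ + cos φ₁ cos φ₂ cos Δλ,  σ = 0.6316 rad → d_gc = 2170.8 nmi
Rhumb line: Δψ = +0.3589, q = Δφ/Δψ = 0.4863, d_rh = R√(Δφ²+q²Δλ²) = 2302.5 nmi
Excess = 2302.5 − 2170.8 = 131.7 ≈ 132 nmi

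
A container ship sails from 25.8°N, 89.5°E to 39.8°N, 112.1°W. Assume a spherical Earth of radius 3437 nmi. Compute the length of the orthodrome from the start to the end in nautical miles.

6681 nmi

cos σ = sin φ₁ sin φ₂ + cos φ₁ cos φ₂ cos Δλ
      = sin(25.80°)sin(39.80°) + cos(25.80°)cos(39.80°)cos(158.40°) = -0.3645
σ = 111.379° → d = Rσ = 3437·1.94393 = 6681 nmi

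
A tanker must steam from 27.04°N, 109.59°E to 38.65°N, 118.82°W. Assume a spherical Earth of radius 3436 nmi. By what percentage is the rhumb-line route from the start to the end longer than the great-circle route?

Great circle: σ = 1.7496 rad → d_gc = Rσ = 6011.5 nmi
Rhumb: Δφ = +0.2026, Δλ = +2.2967, Δψ = +0.2420, q = Δφ/Δψ = 0.8375 → d_rh = R√(Δφ²+q²Δλ²) = 6645.6 nmi
Excess = (6645.6 − 6011.5) / 6011.5 = 634.1 / 6011.5 = 10.548% ≈ 10.5%

10.5%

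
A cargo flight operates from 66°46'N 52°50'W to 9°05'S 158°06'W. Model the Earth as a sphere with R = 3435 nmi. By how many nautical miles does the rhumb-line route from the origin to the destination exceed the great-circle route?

Great circle: cos σ = sin φ₁ sin φ₂ + cos φ₁ cos φ₂ cos Δλ,  σ = 1.8210 rad → d_gc = 6255.26 nmi
Rhumb line: Δψ = -1.7412, q = Δφ/Δψ = 0.7603, d_rh = R√(Δφ²+q²Δλ²) = 6610.79 nmi
Excess = 6610.79 − 6255.26 = 355.53 ≈ 356 nmi

356 nmi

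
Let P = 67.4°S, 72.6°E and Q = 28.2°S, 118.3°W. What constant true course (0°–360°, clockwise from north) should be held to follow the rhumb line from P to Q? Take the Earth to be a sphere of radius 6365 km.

69.6°

Meridional parts: M(φ₁)=-1.6103, M(φ₂)=-0.5133 → ΔM = +1.0970;  Δλ = +2.9514 rad
tan C = Δλ / ΔM = +2.6904 → C = 69.61°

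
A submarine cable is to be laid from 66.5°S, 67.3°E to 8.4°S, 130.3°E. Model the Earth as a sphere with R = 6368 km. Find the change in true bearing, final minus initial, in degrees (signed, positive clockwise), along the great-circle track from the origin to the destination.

-46.2°

At departure: θ₁ = atan2(sin Δλ cos φ₂, cos φ₁ sin φ₂ − sin φ₁ cos φ₂ cos Δλ) = 68.14°
At arrival: θ₂ = atan2(sin Δλ cos φ₁, −cos φ₂ sin φ₁ + sin φ₂ cos φ₁ cos Δλ) = 21.97°
Δθ = θ₂ − θ₁ = -46.2°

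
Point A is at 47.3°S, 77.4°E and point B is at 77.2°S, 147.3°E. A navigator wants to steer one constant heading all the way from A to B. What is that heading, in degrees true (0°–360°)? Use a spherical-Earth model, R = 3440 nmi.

135.7°

Meridional parts: M(φ₁)=-0.9393, M(φ₂)=-2.1878 → ΔM = -1.2484;  Δλ = +1.2200 rad
tan C = Δλ / ΔM = -0.9772 → C = 135.66°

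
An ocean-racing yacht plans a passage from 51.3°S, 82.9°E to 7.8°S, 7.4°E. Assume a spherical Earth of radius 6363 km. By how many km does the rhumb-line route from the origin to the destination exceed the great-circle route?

187 km

Great circle: cos σ = sin φ₁ sin φ₂ + cos φ₁ cos φ₂ cos Δλ,  σ = 1.3067 rad → d_gc = 8314.7 km
Rhumb line: Δψ = +0.9099, q = Δφ/Δψ = 0.8344, d_rh = R√(Δφ²+q²Δλ²) = 8501.9 km
Excess = 8501.9 − 8314.7 = 187.2 ≈ 187 km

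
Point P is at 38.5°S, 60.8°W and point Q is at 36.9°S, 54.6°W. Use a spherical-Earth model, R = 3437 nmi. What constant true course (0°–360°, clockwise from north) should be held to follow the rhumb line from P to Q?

Meridional parts: M(φ₁)=-0.7291, M(φ₂)=-0.6938 → ΔM = +0.0353;  Δλ = +0.1082 rad
tan C = Δλ / ΔM = +3.0658 → C = 71.93°

71.9°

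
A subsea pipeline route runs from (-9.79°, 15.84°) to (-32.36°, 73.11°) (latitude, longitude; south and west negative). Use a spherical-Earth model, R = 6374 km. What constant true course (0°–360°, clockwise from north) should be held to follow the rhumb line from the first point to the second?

Δψ = ln[tan(π/4+φ₂/2)/tan(π/4+φ₁/2)] = -0.4258
Δλ = +0.9996 rad (taken the short way round)
course = atan2(Δλ, Δψ) = 113.07°

113.1°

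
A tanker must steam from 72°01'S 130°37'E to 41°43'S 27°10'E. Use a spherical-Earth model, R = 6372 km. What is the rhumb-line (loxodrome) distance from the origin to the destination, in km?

6746 km

Rhumb course C = atan2(Δλ, Δψ) with Δψ = ln[tan(π/4+φ₂/2)/tan(π/4+φ₁/2)] = +1.0411, Δλ = -1.8055 → C = 299.97°
d = R·|Δφ| / |cos C| = 6372·0.52883 / 0.49954 = 6746 km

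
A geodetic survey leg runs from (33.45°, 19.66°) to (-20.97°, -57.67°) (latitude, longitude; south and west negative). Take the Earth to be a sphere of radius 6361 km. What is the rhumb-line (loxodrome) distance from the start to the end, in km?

10184 km

Δψ = ln[tan(π/4+φ₂/2)/tan(π/4+φ₁/2)] = -0.9946;  Δφ = -0.9498 rad,  Δλ = -1.3497 rad
q = Δφ/Δψ = 0.9550
d = R·√(Δφ² + q²Δλ²) = 6361·1.60108 = 10184 km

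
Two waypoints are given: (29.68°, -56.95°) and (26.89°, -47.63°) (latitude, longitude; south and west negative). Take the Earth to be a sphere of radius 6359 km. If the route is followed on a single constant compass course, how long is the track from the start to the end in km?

962 km

Rhumb course C = atan2(Δλ, Δψ) with Δψ = ln[tan(π/4+φ₂/2)/tan(π/4+φ₁/2)] = -0.0553, Δλ = +0.1627 → C = 108.78°
d = R·|Δφ| / |cos C| = 6359·0.04869 / 0.32190 = 962 km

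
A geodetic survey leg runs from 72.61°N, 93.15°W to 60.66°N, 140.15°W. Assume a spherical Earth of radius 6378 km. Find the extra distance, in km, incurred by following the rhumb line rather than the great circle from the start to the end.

Great circle: cos σ = sin φ₁ sin φ₂ + cos φ₁ cos φ₂ cos Δλ,  σ = 0.3716 rad → d_gc = 2369.9 km
Rhumb line: Δψ = -0.5375, q = Δφ/Δψ = 0.3880, d_rh = R√(Δφ²+q²Δλ²) = 2427.0 km
Excess = 2427.0 − 2369.9 = 57.1 ≈ 57 km

57 km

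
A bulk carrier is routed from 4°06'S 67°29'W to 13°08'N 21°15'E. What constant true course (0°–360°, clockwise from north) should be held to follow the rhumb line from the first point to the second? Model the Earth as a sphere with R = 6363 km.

78.9°

Δψ = ln[tan(π/4+φ₂/2)/tan(π/4+φ₁/2)] = +0.3029
Δλ = +1.5487 rad (taken the short way round)
course = atan2(Δλ, Δψ) = 78.93°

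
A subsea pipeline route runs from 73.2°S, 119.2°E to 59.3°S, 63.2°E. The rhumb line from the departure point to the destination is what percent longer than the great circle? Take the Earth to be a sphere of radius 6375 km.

Great circle: σ = 0.4378 rad → d_gc = Rσ = 2791.2 km
Rhumb: Δφ = +0.2426, Δλ = -0.9774, Δψ = +0.6200, q = Δφ/Δψ = 0.3913 → d_rh = R√(Δφ²+q²Δλ²) = 2887.2 km
Excess = (2887.2 − 2791.2) / 2791.2 = 96.0 / 2791.2 = 3.44% ≈ 3.4%

3.4%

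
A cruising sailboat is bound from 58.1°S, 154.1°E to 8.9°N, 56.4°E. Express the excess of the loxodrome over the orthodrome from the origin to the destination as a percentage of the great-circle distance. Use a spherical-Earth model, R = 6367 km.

3.5%

Great circle: σ = 1.7735 rad → d_gc = Rσ = 11291.7 km
Rhumb: Δφ = +1.1694, Δλ = -1.7052, Δψ = +1.4084, q = Δφ/Δψ = 0.8303 → d_rh = R√(Δφ²+q²Δλ²) = 11691.4 km
Excess = (11691.4 − 11291.7) / 11291.7 = 399.7 / 11291.7 = 3.54% ≈ 3.5%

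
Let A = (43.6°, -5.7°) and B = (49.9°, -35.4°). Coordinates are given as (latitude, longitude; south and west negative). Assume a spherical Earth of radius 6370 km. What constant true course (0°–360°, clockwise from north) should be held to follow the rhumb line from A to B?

Meridional parts: M(φ₁)=+0.8472, M(φ₂)=+1.0080 → ΔM = +0.1607;  Δλ = -0.5184 rad
tan C = Δλ / ΔM = -3.2248 → C = 287.23°

287.2°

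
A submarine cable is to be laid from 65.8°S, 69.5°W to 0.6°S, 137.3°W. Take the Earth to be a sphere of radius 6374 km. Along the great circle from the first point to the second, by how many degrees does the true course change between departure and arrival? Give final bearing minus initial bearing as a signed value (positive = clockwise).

At departure: θ₁ = atan2(sin Δλ cos φ₂, cos φ₁ sin φ₂ − sin φ₁ cos φ₂ cos Δλ) = 290.18°
At arrival: θ₂ = atan2(sin Δλ cos φ₁, −cos φ₂ sin φ₁ + sin φ₂ cos φ₁ cos Δλ) = 337.37°
Δθ = θ₂ − θ₁ = +47.2°

+47.2°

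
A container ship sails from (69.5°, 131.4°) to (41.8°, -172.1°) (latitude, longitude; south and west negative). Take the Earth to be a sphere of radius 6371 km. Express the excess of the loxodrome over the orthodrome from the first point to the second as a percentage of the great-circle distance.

2.9%

Great circle: σ = 0.6944 rad → d_gc = Rσ = 4424.2 km
Rhumb: Δφ = -0.4835, Δλ = +0.9861, Δψ = -0.9057, q = Δφ/Δψ = 0.5338 → d_rh = R√(Δφ²+q²Δλ²) = 4553.3 km
Excess = (4553.3 − 4424.2) / 4424.2 = 129.1 / 4424.2 = 2.92% ≈ 2.9%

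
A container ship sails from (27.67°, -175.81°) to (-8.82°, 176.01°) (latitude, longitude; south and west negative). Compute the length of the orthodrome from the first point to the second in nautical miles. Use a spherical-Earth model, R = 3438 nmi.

2241 nmi

cos σ = sin φ₁ sin φ₂ + cos φ₁ cos φ₂ cos Δλ
      = sin(27.67°)sin(-8.82°) + cos(27.67°)cos(-8.82°)cos(-8.18°) = 0.7951
σ = 37.339° → d = Rσ = 3438·0.65170 = 2241 nmi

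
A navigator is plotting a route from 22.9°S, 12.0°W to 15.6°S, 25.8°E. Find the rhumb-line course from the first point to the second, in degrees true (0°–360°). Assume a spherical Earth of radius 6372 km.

78.4°

Δψ = ln[tan(π/4+φ₂/2)/tan(π/4+φ₁/2)] = +0.1351
Δλ = +0.6597 rad (taken the short way round)
course = atan2(Δλ, Δψ) = 78.43°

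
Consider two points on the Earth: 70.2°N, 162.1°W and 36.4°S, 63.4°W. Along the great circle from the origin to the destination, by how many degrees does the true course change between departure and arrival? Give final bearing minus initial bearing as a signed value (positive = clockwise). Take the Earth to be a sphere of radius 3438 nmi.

Initial bearing θ₁ = atan2(sin Δλ cos φ₂, cos φ₁ sin φ₂ − sin φ₁ cos φ₂ cos Δλ) = 96.20°
Final bearing θ₂ = (initial bearing from the destination back to the start) + 180° = 155.27°
Δθ = θ₂ − θ₁ = +59.1°

+59.1°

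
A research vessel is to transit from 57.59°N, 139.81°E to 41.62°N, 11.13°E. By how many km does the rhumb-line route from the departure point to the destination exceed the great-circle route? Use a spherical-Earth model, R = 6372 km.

Great circle: cos σ = sin φ₁ sin φ₂ + cos φ₁ cos φ₂ cos Δλ,  σ = 1.2553 rad → d_gc = 7998.6 km
Rhumb line: Δψ = -0.4355, q = Δφ/Δψ = 0.6401, d_rh = R√(Δφ²+q²Δλ²) = 9330.6 km
Excess = 9330.6 − 7998.6 = 1332.0 ≈ 1332 km

1332 km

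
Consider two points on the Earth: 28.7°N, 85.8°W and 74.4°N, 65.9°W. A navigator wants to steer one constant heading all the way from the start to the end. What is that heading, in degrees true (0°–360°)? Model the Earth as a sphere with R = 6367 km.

Meridional parts: M(φ₁)=+0.5233, M(φ₂)=+1.9879 → ΔM = +1.4646;  Δλ = +0.3473 rad
tan C = Δλ / ΔM = +0.2371 → C = 13.34°

13.3°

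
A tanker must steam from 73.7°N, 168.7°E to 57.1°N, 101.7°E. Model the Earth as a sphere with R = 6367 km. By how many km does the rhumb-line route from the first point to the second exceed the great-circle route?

165 km

Great circle: cos σ = sin φ₁ sin φ₂ + cos φ₁ cos φ₂ cos Δλ,  σ = 0.5248 rad → d_gc = 3341.2 km
Rhumb line: Δψ = -0.7235, q = Δφ/Δψ = 0.4004, d_rh = R√(Δφ²+q²Δλ²) = 3505.8 km
Excess = 3505.8 − 3341.2 = 164.6 ≈ 165 km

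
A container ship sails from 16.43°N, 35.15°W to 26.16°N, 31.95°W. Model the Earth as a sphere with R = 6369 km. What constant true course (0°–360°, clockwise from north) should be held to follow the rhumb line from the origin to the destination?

Meridional parts: M(φ₁)=+0.2908, M(φ₂)=+0.4733 → ΔM = +0.1826;  Δλ = +0.0559 rad
tan C = Δλ / ΔM = +0.3059 → C = 17.01°

17.0°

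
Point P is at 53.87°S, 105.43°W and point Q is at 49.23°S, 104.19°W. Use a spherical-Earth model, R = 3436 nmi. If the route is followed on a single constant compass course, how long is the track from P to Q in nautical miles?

282 nmi

Δψ = ln[tan(π/4+φ₂/2)/tan(π/4+φ₁/2)] = +0.1304;  Δφ = +0.0810 rad,  Δλ = +0.0216 rad
q = Δφ/Δψ = 0.6211
d = R·√(Δφ² + q²Δλ²) = 3436·0.08209 = 282 nmi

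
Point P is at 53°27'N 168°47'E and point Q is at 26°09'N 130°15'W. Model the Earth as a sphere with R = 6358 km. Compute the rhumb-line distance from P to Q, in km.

5913 km

Δψ = ln[tan(π/4+φ₂/2)/tan(π/4+φ₁/2)] = -0.6348;  Δφ = -0.4765 rad,  Δλ = +1.0641 rad
q = Δφ/Δψ = 0.7506
d = R·√(Δφ² + q²Δλ²) = 6358·0.92998 = 5913 km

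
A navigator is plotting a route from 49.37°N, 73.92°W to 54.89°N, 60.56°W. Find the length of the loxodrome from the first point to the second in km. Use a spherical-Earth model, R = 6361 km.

1096 km

Δψ = ln[tan(π/4+φ₂/2)/tan(π/4+φ₁/2)] = +0.1572;  Δφ = +0.0963 rad,  Δλ = +0.2332 rad
q = Δφ/Δψ = 0.6128
d = R·√(Δφ² + q²Δλ²) = 6361·0.17234 = 1096 km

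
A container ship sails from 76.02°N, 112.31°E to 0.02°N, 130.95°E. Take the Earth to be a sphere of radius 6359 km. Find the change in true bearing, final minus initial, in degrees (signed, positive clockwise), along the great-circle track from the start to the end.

+14.6°

At departure: θ₁ = atan2(sin Δλ cos φ₂, cos φ₁ sin φ₂ − sin φ₁ cos φ₂ cos Δλ) = 160.83°
At arrival: θ₂ = atan2(sin Δλ cos φ₁, −cos φ₂ sin φ₁ + sin φ₂ cos φ₁ cos Δλ) = 175.45°
Δθ = θ₂ − θ₁ = +14.6°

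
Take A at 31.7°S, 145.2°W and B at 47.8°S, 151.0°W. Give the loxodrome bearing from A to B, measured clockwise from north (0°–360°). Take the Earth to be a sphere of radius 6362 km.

195.4°

Δψ = ln[tan(π/4+φ₂/2)/tan(π/4+φ₁/2)] = -0.3684
Δλ = -0.1012 rad (taken the short way round)
course = atan2(Δλ, Δψ) = 195.36°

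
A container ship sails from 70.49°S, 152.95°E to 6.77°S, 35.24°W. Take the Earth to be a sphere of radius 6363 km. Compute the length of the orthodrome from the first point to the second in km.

11388 km

cos σ = sin φ₁ sin φ₂ + cos φ₁ cos φ₂ cos Δλ
      = sin(-70.49°)sin(-6.77°) + cos(-70.49°)cos(-6.77°)cos(171.81°) = -0.2171
σ = 102.541° → d = Rσ = 6363·1.78968 = 11388 km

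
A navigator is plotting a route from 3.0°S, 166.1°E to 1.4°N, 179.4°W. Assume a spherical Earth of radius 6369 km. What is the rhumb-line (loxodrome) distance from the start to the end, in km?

Δψ = ln[tan(π/4+φ₂/2)/tan(π/4+φ₁/2)] = +0.0768;  Δφ = +0.0768 rad,  Δλ = +0.2531 rad
q = Δφ/Δψ = 0.9997
d = R·√(Δφ² + q²Δλ²) = 6369·0.26438 = 1684 km

1684 km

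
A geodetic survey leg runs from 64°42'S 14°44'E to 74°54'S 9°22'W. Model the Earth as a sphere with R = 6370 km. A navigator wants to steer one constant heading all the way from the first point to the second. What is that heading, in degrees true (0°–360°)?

218.6°

Meridional parts: M(φ₁)=-1.4941, M(φ₂)=-2.0209 → ΔM = -0.5267;  Δλ = -0.4206 rad
tan C = Δλ / ΔM = +0.7986 → C = 218.61°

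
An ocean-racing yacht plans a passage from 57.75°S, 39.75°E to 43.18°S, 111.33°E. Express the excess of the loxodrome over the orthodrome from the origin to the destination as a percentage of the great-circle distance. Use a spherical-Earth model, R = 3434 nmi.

4.3%

Great circle: σ = 0.7930 rad → d_gc = Rσ = 2723.3 nmi
Rhumb: Δφ = +0.2543, Δλ = +1.2493, Δψ = +0.4038, q = Δφ/Δψ = 0.6297 → d_rh = R√(Δφ²+q²Δλ²) = 2839.3 nmi
Excess = (2839.3 − 2723.3) / 2723.3 = 116.0 / 2723.3 = 4.26% ≈ 4.3%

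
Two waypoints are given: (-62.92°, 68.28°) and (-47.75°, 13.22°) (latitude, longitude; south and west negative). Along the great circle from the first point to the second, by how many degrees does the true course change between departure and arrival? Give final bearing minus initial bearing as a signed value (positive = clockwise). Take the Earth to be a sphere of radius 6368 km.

At departure: θ₁ = atan2(sin Δλ cos φ₂, cos φ₁ sin φ₂ − sin φ₁ cos φ₂ cos Δλ) = 270.61°
At arrival: θ₂ = atan2(sin Δλ cos φ₁, −cos φ₂ sin φ₁ + sin φ₂ cos φ₁ cos Δλ) = 317.39°
Δθ = θ₂ − θ₁ = +46.8°

+46.8°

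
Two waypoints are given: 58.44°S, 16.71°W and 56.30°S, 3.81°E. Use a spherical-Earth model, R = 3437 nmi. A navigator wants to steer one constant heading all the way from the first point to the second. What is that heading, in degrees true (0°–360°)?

79.0°

Δψ = ln[tan(π/4+φ₂/2)/tan(π/4+φ₁/2)] = +0.0693
Δλ = +0.3581 rad (taken the short way round)
course = atan2(Δλ, Δψ) = 79.05°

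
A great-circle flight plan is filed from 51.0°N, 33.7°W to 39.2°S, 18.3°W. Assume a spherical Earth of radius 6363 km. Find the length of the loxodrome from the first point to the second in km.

Δψ = ln[tan(π/4+φ₂/2)/tan(π/4+φ₁/2)] = -1.7829;  Δφ = -1.5743 rad,  Δλ = +0.2688 rad
q = Δφ/Δψ = 0.8830
d = R·√(Δφ² + q²Δλ²) = 6363·1.59208 = 10130 km

10130 km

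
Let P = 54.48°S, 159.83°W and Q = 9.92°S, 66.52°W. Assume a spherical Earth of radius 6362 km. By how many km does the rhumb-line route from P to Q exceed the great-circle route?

Great circle: cos σ = sin φ₁ sin φ₂ + cos φ₁ cos φ₂ cos Δλ,  σ = 1.4634 rad → d_gc = 9310.3 km
Rhumb line: Δψ = +0.9645, q = Δφ/Δψ = 0.8063, d_rh = R√(Δφ²+q²Δλ²) = 9709.7 km
Excess = 9709.7 − 9310.3 = 399.4 ≈ 399 km

399 km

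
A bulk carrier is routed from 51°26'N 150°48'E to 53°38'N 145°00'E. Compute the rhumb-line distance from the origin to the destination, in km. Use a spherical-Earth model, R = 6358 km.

461 km

Rhumb course C = atan2(Δλ, Δψ) with Δψ = ln[tan(π/4+φ₂/2)/tan(π/4+φ₁/2)] = +0.0631, Δλ = -0.1012 → C = 301.95°
d = R·|Δφ| / |cos C| = 6358·0.03840 / 0.52922 = 461 km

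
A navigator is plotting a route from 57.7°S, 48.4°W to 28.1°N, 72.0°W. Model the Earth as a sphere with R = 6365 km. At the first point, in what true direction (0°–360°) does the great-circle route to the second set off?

339.3°

N = sin Δλ·cos φ₂ = -0.3532;  D = cos φ₁ sin φ₂ − sin φ₁ cos φ₂ cos Δλ = +0.9350
initial course = atan2(N, D) = 339.31°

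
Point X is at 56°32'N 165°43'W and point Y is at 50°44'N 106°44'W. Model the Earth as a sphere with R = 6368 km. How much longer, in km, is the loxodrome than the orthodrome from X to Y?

116 km

Great circle: cos σ = sin φ₁ sin φ₂ + cos φ₁ cos φ₂ cos Δλ,  σ = 0.5994 rad → d_gc = 3816.7 km
Rhumb line: Δψ = -0.1711, q = Δφ/Δψ = 0.5918, d_rh = R√(Δφ²+q²Δλ²) = 3932.5 km
Excess = 3932.5 − 3816.7 = 115.8 ≈ 116 km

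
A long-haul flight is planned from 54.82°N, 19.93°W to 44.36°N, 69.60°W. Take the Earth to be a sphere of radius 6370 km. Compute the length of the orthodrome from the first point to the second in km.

3676 km

cos σ = sin φ₁ sin φ₂ + cos φ₁ cos φ₂ cos Δλ
      = sin(54.82°)sin(44.36°) + cos(54.82°)cos(44.36°)cos(-49.67°) = 0.8381
σ = 33.065° → d = Rσ = 6370·0.57710 = 3676 km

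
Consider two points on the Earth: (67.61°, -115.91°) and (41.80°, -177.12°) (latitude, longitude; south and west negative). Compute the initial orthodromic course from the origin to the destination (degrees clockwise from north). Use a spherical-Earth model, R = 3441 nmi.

N = sin Δλ·cos φ₂ = -0.6533;  D = cos φ₁ sin φ₂ − sin φ₁ cos φ₂ cos Δλ = -0.0781
initial course = atan2(N, D) = 263.19°

263.2°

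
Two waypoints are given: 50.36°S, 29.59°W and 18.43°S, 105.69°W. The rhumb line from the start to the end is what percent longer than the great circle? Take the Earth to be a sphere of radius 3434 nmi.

Great circle: σ = 1.1714 rad → d_gc = Rσ = 4022.6 nmi
Rhumb: Δφ = +0.5573, Δλ = -1.3282, Δψ = +0.6931, q = Δφ/Δψ = 0.8040 → d_rh = R√(Δφ²+q²Δλ²) = 4136.4 nmi
Excess = (4136.4 − 4022.6) / 4022.6 = 113.8 / 4022.6 = 2.83% ≈ 2.8%

2.8%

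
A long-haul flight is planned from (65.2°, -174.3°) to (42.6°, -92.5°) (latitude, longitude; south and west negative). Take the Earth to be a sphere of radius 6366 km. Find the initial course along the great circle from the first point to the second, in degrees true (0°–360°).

N = sin Δλ·cos φ₂ = +0.7286;  D = cos φ₁ sin φ₂ − sin φ₁ cos φ₂ cos Δλ = +0.1886
initial course = atan2(N, D) = 75.49°

75.5°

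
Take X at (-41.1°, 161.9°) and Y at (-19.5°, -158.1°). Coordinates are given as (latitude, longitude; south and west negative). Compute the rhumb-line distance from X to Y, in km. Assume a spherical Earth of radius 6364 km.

4492 km

Rhumb course C = atan2(Δλ, Δψ) with Δψ = ln[tan(π/4+φ₂/2)/tan(π/4+φ₁/2)] = +0.4411, Δλ = +0.6981 → C = 57.72°
d = R·|Δφ| / |cos C| = 6364·0.37699 / 0.53412 = 4492 km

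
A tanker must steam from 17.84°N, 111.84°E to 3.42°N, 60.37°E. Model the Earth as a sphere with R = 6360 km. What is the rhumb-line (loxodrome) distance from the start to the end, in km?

5824 km

Rhumb course C = atan2(Δλ, Δψ) with Δψ = ln[tan(π/4+φ₂/2)/tan(π/4+φ₁/2)] = -0.2568, Δλ = -0.8983 → C = 254.05°
d = R·|Δφ| / |cos C| = 6360·0.25168 / 0.27485 = 5824 km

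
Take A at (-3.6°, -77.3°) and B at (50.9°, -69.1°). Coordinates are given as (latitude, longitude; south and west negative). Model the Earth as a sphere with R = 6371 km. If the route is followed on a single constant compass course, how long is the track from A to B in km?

6111 km

Δψ = ln[tan(π/4+φ₂/2)/tan(π/4+φ₁/2)] = +1.0982;  Δφ = +0.9512 rad,  Δλ = +0.1431 rad
q = Δφ/Δψ = 0.8661
d = R·√(Δφ² + q²Δλ²) = 6371·0.95925 = 6111 km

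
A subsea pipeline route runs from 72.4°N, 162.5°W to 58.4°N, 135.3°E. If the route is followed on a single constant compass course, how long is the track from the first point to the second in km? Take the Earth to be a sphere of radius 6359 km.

Rhumb course C = atan2(Δλ, Δψ) with Δψ = ln[tan(π/4+φ₂/2)/tan(π/4+φ₁/2)] = -0.6032, Δλ = -1.0856 → C = 240.94°
d = R·|Δφ| / |cos C| = 6359·0.24435 / 0.48567 = 3199 km

3199 km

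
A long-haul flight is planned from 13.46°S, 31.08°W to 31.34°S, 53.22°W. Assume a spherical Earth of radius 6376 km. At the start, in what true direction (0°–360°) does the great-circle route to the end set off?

θ = atan2( sin Δλ·cos φ₂ ,  cos φ₁ sin φ₂ − sin φ₁ cos φ₂ cos Δλ )
  = atan2(-0.3219, -0.3217) = 225.02°

225.0°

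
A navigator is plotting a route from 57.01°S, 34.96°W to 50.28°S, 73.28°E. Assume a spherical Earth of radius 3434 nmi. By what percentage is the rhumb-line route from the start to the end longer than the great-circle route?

Great circle: σ = 1.0048 rad → d_gc = Rσ = 3450.5 nmi
Rhumb: Δφ = +0.1175, Δλ = +1.8891, Δψ = +0.1987, q = Δφ/Δψ = 0.5912 → d_rh = R√(Δφ²+q²Δλ²) = 3856.4 nmi
Excess = (3856.4 − 3450.5) / 3450.5 = 405.9 / 3450.5 = 11.76% ≈ 11.8%

11.8%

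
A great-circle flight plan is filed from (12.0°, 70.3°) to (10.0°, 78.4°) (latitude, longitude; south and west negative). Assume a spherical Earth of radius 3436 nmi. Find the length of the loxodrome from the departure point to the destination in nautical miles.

492 nmi

Δψ = ln[tan(π/4+φ₂/2)/tan(π/4+φ₁/2)] = -0.0356;  Δφ = -0.0349 rad,  Δλ = +0.1414 rad
q = Δφ/Δψ = 0.9816
d = R·√(Δφ² + q²Δλ²) = 3436·0.14309 = 492 nmi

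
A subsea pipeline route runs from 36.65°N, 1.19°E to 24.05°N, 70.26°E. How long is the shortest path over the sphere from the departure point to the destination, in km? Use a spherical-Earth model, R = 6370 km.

6634 km

cos σ = sin φ₁ sin φ₂ + cos φ₁ cos φ₂ cos Δλ
      = sin(36.65°)sin(24.05°) + cos(36.65°)cos(24.05°)cos(69.07°) = 0.5050
σ = 59.669° → d = Rσ = 6370·1.04143 = 6634 km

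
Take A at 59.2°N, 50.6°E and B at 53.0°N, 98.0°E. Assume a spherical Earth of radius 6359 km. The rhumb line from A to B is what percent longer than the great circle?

2.0%

Great circle: σ = 0.4633 rad → d_gc = Rσ = 2946.2 km
Rhumb: Δφ = -0.1082, Δλ = +0.8273, Δψ = -0.1945, q = Δφ/Δψ = 0.5563 → d_rh = R√(Δφ²+q²Δλ²) = 3006.2 km
Excess = (3006.2 − 2946.2) / 2946.2 = 60.0 / 2946.2 = 2.04% ≈ 2.0%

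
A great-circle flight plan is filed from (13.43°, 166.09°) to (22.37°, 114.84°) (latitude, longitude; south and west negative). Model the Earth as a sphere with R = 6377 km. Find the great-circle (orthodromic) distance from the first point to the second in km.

5493 km

cos σ = sin φ₁ sin φ₂ + cos φ₁ cos φ₂ cos Δλ
      = sin(13.43°)sin(22.37°) + cos(13.43°)cos(22.37°)cos(-51.25°) = 0.6514
σ = 49.354° → d = Rσ = 6377·0.86139 = 5493 km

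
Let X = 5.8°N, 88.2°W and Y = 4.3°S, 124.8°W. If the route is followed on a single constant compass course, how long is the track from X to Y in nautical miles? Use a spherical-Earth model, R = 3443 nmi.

Δψ = ln[tan(π/4+φ₂/2)/tan(π/4+φ₁/2)] = -0.1765;  Δφ = -0.1763 rad,  Δλ = -0.6388 rad
q = Δφ/Δψ = 0.9986
d = R·√(Δφ² + q²Δλ²) = 3443·0.66182 = 2279 nmi

2279 nmi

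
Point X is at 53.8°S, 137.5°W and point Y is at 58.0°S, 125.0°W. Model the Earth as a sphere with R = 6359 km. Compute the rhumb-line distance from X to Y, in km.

906 km

Δψ = ln[tan(π/4+φ₂/2)/tan(π/4+φ₁/2)] = -0.1309;  Δφ = -0.0733 rad,  Δλ = +0.2182 rad
q = Δφ/Δψ = 0.5600
d = R·√(Δφ² + q²Δλ²) = 6359·0.14247 = 906 km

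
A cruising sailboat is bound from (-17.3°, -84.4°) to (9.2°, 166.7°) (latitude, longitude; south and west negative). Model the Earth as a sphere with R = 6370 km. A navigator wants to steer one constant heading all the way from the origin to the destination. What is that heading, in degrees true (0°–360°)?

283.8°

Meridional parts: M(φ₁)=-0.3066, M(φ₂)=+0.1613 → ΔM = +0.4679;  Δλ = -1.9007 rad
tan C = Δλ / ΔM = -4.0621 → C = 283.83°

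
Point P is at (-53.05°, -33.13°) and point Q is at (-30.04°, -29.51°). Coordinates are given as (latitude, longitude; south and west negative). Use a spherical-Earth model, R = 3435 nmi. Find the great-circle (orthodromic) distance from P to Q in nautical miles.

1389 nmi

Haversine: a = sin²(Δφ/2)+cos φ₁ cos φ₂ sin²(Δλ/2) = 0.04030;  σ = 2·atan2(√a,√(1−a))
σ = 23.162° → d = Rσ = 3435·0.40425 = 1389 nmi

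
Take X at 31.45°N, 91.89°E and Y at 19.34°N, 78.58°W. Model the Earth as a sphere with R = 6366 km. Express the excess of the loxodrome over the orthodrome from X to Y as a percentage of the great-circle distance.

20.0%

Great circle: σ = 2.2409 rad → d_gc = Rσ = 14265.5 km
Rhumb: Δφ = -0.2114, Δλ = -2.9753, Δψ = -0.2346, q = Δφ/Δψ = 0.9009 → d_rh = R√(Δφ²+q²Δλ²) = 17117.0 km
Excess = (17117.0 − 14265.5) / 14265.5 = 2851.5 / 14265.5 = 19.99% ≈ 20.0%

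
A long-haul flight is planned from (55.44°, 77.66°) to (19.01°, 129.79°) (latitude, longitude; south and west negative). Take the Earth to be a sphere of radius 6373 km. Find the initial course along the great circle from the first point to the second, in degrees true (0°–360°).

111.4°

θ = atan2( sin Δλ·cos φ₂ ,  cos φ₁ sin φ₂ − sin φ₁ cos φ₂ cos Δλ )
  = atan2(+0.7464, -0.2932) = 111.45°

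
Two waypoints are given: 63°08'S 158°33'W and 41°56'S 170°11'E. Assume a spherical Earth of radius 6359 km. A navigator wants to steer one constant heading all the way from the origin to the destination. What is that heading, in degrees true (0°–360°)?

318.8°

Δψ = ln[tan(π/4+φ₂/2)/tan(π/4+φ₁/2)] = +0.6243
Δλ = -0.5457 rad (taken the short way round)
course = atan2(Δλ, Δψ) = 318.84°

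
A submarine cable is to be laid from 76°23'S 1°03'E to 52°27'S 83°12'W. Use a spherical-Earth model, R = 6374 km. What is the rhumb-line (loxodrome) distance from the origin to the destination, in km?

Rhumb course C = atan2(Δλ, Δψ) with Δψ = ln[tan(π/4+φ₂/2)/tan(π/4+φ₁/2)] = +1.0464, Δλ = -1.4704 → C = 305.44°
d = R·|Δφ| / |cos C| = 6374·0.41772 / 0.57979 = 4592 km

4592 km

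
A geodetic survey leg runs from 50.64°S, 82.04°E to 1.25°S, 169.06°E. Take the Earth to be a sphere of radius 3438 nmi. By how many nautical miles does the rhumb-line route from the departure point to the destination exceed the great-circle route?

136 nmi

Great circle: cos σ = sin φ₁ sin φ₂ + cos φ₁ cos φ₂ cos Δλ,  σ = 1.5209 rad → d_gc = 5229.0 nmi
Rhumb line: Δψ = +1.0064, q = Δφ/Δψ = 0.8566, d_rh = R√(Δφ²+q²Δλ²) = 5365.4 nmi
Excess = 5365.4 − 5229.0 = 136.4 ≈ 136 nmi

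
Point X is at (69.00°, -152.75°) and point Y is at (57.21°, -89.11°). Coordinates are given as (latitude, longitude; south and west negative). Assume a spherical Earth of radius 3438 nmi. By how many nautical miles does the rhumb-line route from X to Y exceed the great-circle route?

76 nmi

Great circle: cos σ = sin φ₁ sin φ₂ + cos φ₁ cos φ₂ cos Δλ,  σ = 0.5136 rad → d_gc = 1765.6 nmi
Rhumb line: Δψ = -0.4621, q = Δφ/Δψ = 0.4453, d_rh = R√(Δφ²+q²Δλ²) = 1841.6 nmi
Excess = 1841.6 − 1765.6 = 76.0 ≈ 76 nmi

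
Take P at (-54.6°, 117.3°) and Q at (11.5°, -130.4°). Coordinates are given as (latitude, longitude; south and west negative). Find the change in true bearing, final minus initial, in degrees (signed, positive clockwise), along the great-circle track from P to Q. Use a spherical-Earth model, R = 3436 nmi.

-66.3°

At departure: θ₁ = atan2(sin Δλ cos φ₂, cos φ₁ sin φ₂ − sin φ₁ cos φ₂ cos Δλ) = 101.69°
At arrival: θ₂ = atan2(sin Δλ cos φ₁, −cos φ₂ sin φ₁ + sin φ₂ cos φ₁ cos Δλ) = 35.37°
Δθ = θ₂ − θ₁ = -66.3°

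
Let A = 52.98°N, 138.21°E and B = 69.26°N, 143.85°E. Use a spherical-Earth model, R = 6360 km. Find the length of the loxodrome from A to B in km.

Δψ = ln[tan(π/4+φ₂/2)/tan(π/4+φ₁/2)] = +0.6041;  Δφ = +0.2841 rad,  Δλ = +0.0984 rad
q = Δφ/Δψ = 0.4704
d = R·√(Δφ² + q²Δλ²) = 6360·0.28789 = 1831 km

1831 km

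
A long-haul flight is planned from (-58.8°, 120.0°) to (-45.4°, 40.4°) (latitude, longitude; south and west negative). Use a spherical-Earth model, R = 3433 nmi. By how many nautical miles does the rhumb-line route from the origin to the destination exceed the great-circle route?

Great circle: cos σ = sin φ₁ sin φ₂ + cos φ₁ cos φ₂ cos Δλ,  σ = 0.8302 rad → d_gc = 2850.2 nmi
Rhumb line: Δψ = +0.3845, q = Δφ/Δψ = 0.6082, d_rh = R√(Δφ²+q²Δλ²) = 3009.9 nmi
Excess = 3009.9 − 2850.2 = 159.7 ≈ 160 nmi

160 nmi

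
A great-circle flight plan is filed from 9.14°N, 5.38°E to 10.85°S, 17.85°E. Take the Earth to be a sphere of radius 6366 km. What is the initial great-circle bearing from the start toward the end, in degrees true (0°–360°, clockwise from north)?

θ = atan2( sin Δλ·cos φ₂ ,  cos φ₁ sin φ₂ − sin φ₁ cos φ₂ cos Δλ )
  = atan2(+0.2121, -0.3382) = 147.91°

147.9°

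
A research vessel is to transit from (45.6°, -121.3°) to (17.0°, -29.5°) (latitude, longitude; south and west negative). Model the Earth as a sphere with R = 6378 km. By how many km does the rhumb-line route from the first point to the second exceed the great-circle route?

331 km

Great circle: cos σ = sin φ₁ sin φ₂ + cos φ₁ cos φ₂ cos Δλ,  σ = 1.3818 rad → d_gc = 8813.11 km
Rhumb line: Δψ = -0.5951, q = Δφ/Δψ = 0.8388, d_rh = R√(Δφ²+q²Δλ²) = 9143.62 km
Excess = 9143.62 − 8813.11 = 330.51 ≈ 331 km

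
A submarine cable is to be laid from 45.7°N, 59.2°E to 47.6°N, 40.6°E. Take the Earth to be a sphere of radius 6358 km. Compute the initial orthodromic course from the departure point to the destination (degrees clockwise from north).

θ = atan2( sin Δλ·cos φ₂ ,  cos φ₁ sin φ₂ − sin φ₁ cos φ₂ cos Δλ )
  = atan2(-0.2151, +0.0584) = 285.18°

285.2°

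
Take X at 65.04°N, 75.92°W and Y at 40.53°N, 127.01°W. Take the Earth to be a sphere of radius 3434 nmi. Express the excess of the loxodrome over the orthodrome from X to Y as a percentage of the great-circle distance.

2.2%

Great circle: σ = 0.6590 rad → d_gc = Rσ = 2263.0 nmi
Rhumb: Δφ = -0.4278, Δλ = -0.8917, Δψ = -0.7331, q = Δφ/Δψ = 0.5835 → d_rh = R√(Δφ²+q²Δλ²) = 2313.2 nmi
Excess = (2313.2 − 2263.0) / 2263.0 = 50.2 / 2263.0 = 2.22% ≈ 2.2%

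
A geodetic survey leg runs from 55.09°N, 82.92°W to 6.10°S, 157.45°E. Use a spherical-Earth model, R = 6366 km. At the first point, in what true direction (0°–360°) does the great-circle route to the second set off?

N = sin Δλ·cos φ₂ = -0.8643;  D = cos φ₁ sin φ₂ − sin φ₁ cos φ₂ cos Δλ = +0.3423
initial course = atan2(N, D) = 291.61°

291.6°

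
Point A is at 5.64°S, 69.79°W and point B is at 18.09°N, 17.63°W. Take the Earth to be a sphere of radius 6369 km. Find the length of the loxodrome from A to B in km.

6300 km

Rhumb course C = atan2(Δλ, Δψ) with Δψ = ln[tan(π/4+φ₂/2)/tan(π/4+φ₁/2)] = +0.4197, Δλ = +0.9104 → C = 65.25°
d = R·|Δφ| / |cos C| = 6369·0.41417 / 0.41868 = 6300 km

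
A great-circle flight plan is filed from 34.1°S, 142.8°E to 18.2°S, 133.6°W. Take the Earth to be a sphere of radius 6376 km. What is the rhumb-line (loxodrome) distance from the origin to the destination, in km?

8497 km

Δψ = ln[tan(π/4+φ₂/2)/tan(π/4+φ₁/2)] = +0.3106;  Δφ = +0.2775 rad,  Δλ = +1.4591 rad
q = Δφ/Δψ = 0.8934
d = R·√(Δφ² + q²Δλ²) = 6376·1.33271 = 8497 km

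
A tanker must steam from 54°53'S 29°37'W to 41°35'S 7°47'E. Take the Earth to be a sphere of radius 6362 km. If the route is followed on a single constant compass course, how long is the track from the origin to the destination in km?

Δψ = ln[tan(π/4+φ₂/2)/tan(π/4+φ₁/2)] = +0.3513;  Δφ = +0.2321 rad,  Δλ = +0.6528 rad
q = Δφ/Δψ = 0.6608
d = R·√(Δφ² + q²Δλ²) = 6362·0.48984 = 3116 km

3116 km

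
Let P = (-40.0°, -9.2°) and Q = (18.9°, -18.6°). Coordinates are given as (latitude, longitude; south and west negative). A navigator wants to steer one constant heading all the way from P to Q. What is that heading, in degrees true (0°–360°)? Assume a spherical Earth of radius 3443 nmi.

351.5°

Δψ = ln[tan(π/4+φ₂/2)/tan(π/4+φ₁/2)] = +1.0989
Δλ = -0.1641 rad (taken the short way round)
course = atan2(Δλ, Δψ) = 351.51°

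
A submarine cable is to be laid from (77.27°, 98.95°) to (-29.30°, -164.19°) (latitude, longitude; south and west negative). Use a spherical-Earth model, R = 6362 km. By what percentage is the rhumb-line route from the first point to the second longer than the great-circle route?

Great circle: σ = 2.0947 rad → d_gc = Rσ = 13326.8 km
Rhumb: Δφ = -1.8600, Δλ = +1.6905, Δψ = -2.7285, q = Δφ/Δψ = 0.6817 → d_rh = R√(Δφ²+q²Δλ²) = 13920.5 km
Excess = (13920.5 − 13326.8) / 13326.8 = 593.7 / 13326.8 = 4.455% ≈ 4.5%

4.5%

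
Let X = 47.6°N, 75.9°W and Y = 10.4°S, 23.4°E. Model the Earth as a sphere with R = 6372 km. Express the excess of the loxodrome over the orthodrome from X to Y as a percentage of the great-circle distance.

2.2%

Great circle: σ = 1.8137 rad → d_gc = Rσ = 11556.7 km
Rhumb: Δφ = -1.0123, Δλ = +1.7331, Δψ = -1.1296, q = Δφ/Δψ = 0.8962 → d_rh = R√(Δφ²+q²Δλ²) = 11813.1 km
Excess = (11813.1 − 11556.7) / 11556.7 = 256.4 / 11556.7 = 2.22% ≈ 2.2%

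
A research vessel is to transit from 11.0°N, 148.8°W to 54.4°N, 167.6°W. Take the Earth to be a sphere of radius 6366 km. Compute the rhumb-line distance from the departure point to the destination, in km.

Δψ = ln[tan(π/4+φ₂/2)/tan(π/4+φ₁/2)] = +0.9429;  Δφ = +0.7575 rad,  Δλ = -0.3281 rad
q = Δφ/Δψ = 0.8033
d = R·√(Δφ² + q²Δλ²) = 6366·0.80202 = 5106 km

5106 km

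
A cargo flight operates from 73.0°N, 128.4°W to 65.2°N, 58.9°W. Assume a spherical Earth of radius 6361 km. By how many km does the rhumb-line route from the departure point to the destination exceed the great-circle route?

Great circle: cos σ = sin φ₁ sin φ₂ + cos φ₁ cos φ₂ cos Δλ,  σ = 0.4249 rad → d_gc = 2703.1 km
Rhumb line: Δψ = -0.3860, q = Δφ/Δψ = 0.3526, d_rh = R√(Δφ²+q²Δλ²) = 2855.5 km
Excess = 2855.5 − 2703.1 = 152.4 ≈ 152 km

152 km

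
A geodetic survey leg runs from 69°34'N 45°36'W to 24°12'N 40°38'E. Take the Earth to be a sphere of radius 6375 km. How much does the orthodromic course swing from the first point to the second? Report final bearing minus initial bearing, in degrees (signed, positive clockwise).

At departure: θ₁ = atan2(sin Δλ cos φ₂, cos φ₁ sin φ₂ − sin φ₁ cos φ₂ cos Δλ) = 84.54°
At arrival: θ₂ = atan2(sin Δλ cos φ₁, −cos φ₂ sin φ₁ + sin φ₂ cos φ₁ cos Δλ) = 157.60°
Δθ = θ₂ − θ₁ = +73.1°

+73.1°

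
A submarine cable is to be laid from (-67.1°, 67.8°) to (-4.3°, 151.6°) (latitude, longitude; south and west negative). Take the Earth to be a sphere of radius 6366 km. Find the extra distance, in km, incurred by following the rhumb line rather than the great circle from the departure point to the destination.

386 km

Great circle: cos σ = sin φ₁ sin φ₂ + cos φ₁ cos φ₂ cos Δλ,  σ = 1.4596 rad → d_gc = 9291.8 km
Rhumb line: Δψ = +1.5217, q = Δφ/Δψ = 0.7203, d_rh = R√(Δφ²+q²Δλ²) = 9678.1 km
Excess = 9678.1 − 9291.8 = 386.3 ≈ 386 km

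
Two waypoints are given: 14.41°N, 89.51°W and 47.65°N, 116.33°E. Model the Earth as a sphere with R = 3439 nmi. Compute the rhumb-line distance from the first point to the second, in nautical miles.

7986 nmi

Δψ = ln[tan(π/4+φ₂/2)/tan(π/4+φ₁/2)] = +0.6942;  Δφ = +0.5801 rad,  Δλ = -2.6906 rad
q = Δφ/Δψ = 0.8357
d = R·√(Δφ² + q²Δλ²) = 3439·2.32227 = 7986 nmi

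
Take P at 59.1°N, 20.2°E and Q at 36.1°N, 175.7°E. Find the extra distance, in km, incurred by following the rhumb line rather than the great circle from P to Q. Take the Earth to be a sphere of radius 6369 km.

2481 km

Great circle: cos σ = sin φ₁ sin φ₂ + cos φ₁ cos φ₂ cos Δλ,  σ = 1.4425 rad → d_gc = 9186.97 km
Rhumb line: Δψ = -0.6095, q = Δφ/Δψ = 0.6586, d_rh = R√(Δφ²+q²Δλ²) = 11667.49 km
Excess = 11667.49 − 9186.97 = 2480.52 ≈ 2481 km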